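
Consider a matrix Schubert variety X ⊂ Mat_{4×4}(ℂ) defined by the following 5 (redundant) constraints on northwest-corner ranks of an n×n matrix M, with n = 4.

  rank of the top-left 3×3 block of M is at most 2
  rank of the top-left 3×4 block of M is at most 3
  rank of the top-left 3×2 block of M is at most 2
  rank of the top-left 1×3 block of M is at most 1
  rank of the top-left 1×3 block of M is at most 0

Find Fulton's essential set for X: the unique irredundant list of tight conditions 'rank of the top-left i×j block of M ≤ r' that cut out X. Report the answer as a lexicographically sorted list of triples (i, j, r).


Rank table r_w(4×4) implied by the 5 constraints:

  0 0 0 1
  1 1 1 2
  1 2 2 3
  1 2 3 4

hence w(1..4) = (4, 1, 2, 3).

Rothe diagram D(w) (3 cells), 1 SE-corner (essential condition):

[(1, 3, 0)]


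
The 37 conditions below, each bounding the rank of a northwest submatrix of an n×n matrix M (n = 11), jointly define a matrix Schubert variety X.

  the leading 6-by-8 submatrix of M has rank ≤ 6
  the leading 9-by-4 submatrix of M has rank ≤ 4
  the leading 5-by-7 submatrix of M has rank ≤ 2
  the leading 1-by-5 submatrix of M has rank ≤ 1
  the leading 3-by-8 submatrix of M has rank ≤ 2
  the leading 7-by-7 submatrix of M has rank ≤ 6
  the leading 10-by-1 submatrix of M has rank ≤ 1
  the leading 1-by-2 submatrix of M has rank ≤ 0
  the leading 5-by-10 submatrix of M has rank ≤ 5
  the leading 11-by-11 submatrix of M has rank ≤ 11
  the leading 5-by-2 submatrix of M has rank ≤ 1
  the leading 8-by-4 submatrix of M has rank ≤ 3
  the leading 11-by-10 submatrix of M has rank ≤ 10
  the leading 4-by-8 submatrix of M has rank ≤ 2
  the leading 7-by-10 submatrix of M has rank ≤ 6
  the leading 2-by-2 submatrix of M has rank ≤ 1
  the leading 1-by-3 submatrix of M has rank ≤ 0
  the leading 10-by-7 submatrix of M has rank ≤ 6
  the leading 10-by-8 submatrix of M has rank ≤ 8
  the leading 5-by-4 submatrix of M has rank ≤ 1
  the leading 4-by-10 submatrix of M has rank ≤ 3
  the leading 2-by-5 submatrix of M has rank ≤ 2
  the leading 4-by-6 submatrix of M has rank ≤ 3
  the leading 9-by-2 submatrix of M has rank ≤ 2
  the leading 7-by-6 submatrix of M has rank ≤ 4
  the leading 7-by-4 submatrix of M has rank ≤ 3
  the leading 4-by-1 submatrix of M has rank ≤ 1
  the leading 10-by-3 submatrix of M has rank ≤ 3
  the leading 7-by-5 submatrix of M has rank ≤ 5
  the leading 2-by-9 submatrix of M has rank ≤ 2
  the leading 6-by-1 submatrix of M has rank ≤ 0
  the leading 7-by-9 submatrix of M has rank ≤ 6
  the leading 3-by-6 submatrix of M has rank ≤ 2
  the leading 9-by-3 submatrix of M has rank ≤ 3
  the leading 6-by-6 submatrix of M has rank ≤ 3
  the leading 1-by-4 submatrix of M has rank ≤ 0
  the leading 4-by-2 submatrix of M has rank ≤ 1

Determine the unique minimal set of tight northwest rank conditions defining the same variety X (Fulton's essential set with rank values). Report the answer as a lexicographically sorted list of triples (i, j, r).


Computing R[i][j] = min implied NW-rank bound (n=11, 37 conditions):

  i=1: 0  0  0  0  1  1  1  1  1  1  1
  i=2: 0  1  1  1  2  2  2  2  2  2  2
  i=3: 0  1  1  1  2  2  2  2  3  3  3
  i=4: 0  1  1  1  2  2  2  2  3  3  4
  i=5: 0  1  1  1  2  2  2  3  4  4  5
  i=6: 0  1  2  2  3  3  3  4  5  5  6
  i=7: 1  2  3  3  4  4  4  5  6  6  7
  i=8: 1  2  3  3  4  5  5  6  7  7  8
  i=9: 1  2  3  4  5  6  6  7  8  8  9
  i=10: 1  2  3  4  5  6  6  7  8  9  10
  i=11: 1  2  3  4  5  6  7  8  9  10  11

giving w = (5, 2, 9, 11, 8, 3, 1, 6, 4, 10, 7) via Δ²R.

8 SE-corners of the 26-cell Rothe diagram give Ess(w):

[(1, 4, 0), (4, 8, 2), (4, 10, 3), (5, 4, 1), (5, 7, 2), (6, 1, 0), (8, 4, 3), (10, 7, 6)]


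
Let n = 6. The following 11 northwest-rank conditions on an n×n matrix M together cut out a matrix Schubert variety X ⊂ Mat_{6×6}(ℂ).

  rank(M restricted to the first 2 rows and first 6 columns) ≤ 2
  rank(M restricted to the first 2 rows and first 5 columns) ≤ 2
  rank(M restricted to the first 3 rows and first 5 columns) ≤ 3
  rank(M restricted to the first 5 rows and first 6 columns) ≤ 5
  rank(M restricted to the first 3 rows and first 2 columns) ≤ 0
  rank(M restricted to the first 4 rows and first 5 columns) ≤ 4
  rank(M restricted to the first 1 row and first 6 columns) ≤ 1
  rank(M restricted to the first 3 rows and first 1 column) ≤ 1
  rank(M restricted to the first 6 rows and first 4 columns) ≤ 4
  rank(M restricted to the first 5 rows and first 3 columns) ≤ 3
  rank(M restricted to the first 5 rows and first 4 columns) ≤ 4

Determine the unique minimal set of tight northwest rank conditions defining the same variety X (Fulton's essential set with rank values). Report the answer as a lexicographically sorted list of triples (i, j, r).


Recovering R(i,j) via the rank-extension bound from the 11 conditions:

  i=1: 0 0 1 1 1 1
  i=2: 0 0 1 2 2 2
  i=3: 0 0 1 2 3 3
  i=4: 1 1 2 3 4 4
  i=5: 1 2 3 4 5 5
  i=6: 1 2 3 4 5 6

second differences of R give the permutation w = (3, 4, 5, 1, 2, 6).

|D(w)|=6, |Ess(w)|=1:

[(3, 2, 0)]


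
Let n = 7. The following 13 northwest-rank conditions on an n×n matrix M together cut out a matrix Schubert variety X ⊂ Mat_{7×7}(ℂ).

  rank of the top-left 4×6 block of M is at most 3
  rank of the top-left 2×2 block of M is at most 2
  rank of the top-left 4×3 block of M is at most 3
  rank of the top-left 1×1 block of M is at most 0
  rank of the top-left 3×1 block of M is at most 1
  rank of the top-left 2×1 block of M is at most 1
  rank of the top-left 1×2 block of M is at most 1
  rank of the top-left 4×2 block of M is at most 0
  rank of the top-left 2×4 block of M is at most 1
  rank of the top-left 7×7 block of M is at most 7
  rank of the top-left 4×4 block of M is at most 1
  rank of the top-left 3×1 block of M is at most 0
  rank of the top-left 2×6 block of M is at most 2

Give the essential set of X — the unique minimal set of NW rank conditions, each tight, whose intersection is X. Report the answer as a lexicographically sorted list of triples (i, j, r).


Computing R[i][j] = min implied NW-rank bound (n=7, 13 conditions):

  row 1: 0, 0, 1, 1, 1, 1, 1
  row 2: 0, 0, 1, 1, 2, 2, 2
  row 3: 0, 0, 1, 1, 2, 3, 3
  row 4: 0, 0, 1, 1, 2, 3, 4
  row 5: 1, 1, 2, 2, 3, 4, 5
  row 6: 1, 2, 3, 3, 4, 5, 6
  row 7: 1, 2, 3, 4, 5, 6, 7

hence w(1..7) = (3, 5, 6, 7, 1, 2, 4).

Rothe diagram D(w) (11 cells), 2 SE-corners (essential conditions):

[(4, 2, 0), (4, 4, 1)]


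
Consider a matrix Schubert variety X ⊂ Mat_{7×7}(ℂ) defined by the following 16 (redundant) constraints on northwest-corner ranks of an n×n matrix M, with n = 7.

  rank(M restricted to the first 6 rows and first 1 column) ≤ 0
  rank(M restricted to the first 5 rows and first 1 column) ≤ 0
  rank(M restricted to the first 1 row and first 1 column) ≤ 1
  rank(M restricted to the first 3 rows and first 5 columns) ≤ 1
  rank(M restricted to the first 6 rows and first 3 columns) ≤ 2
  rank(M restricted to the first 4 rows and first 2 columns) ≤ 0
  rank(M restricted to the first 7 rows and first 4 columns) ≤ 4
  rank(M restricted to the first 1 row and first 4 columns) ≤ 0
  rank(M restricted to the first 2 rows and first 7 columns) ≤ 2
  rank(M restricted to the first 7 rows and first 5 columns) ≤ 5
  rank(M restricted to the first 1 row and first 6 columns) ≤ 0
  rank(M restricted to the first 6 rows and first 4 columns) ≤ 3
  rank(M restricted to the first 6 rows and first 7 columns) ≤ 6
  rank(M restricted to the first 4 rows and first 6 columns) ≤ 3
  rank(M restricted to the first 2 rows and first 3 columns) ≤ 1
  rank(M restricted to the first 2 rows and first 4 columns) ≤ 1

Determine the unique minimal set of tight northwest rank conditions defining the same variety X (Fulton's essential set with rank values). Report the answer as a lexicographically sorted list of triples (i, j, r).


Rank table r_w(7×7) implied by the 16 constraints:

  i=1: 0 | 0 | 0 | 0 | 0 | 0 | 1
  i=2: 0 | 0 | 1 | 1 | 1 | 1 | 2
  i=3: 0 | 0 | 1 | 1 | 1 | 2 | 3
  i=4: 0 | 0 | 1 | 2 | 2 | 3 | 4
  i=5: 0 | 1 | 2 | 3 | 3 | 4 | 5
  i=6: 0 | 1 | 2 | 3 | 4 | 5 | 6
  i=7: 1 | 2 | 3 | 4 | 5 | 6 | 7

hence w(1..7) = (7, 3, 6, 4, 2, 5, 1).

|D(w)|=16, |Ess(w)|=4:

[(1, 6, 0), (3, 5, 1), (4, 2, 0), (6, 1, 0)]


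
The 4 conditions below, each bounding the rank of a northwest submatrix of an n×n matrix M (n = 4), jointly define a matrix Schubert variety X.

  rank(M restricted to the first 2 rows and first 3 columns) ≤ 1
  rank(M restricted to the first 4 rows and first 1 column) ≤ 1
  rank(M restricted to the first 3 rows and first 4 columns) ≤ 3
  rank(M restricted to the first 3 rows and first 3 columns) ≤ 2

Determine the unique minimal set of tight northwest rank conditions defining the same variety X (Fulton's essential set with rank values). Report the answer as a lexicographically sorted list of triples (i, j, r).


Computing R[i][j] = min implied NW-rank bound (n=4, 4 conditions):

  1 | 1 | 1 | 1
  1 | 1 | 1 | 2
  1 | 2 | 2 | 3
  1 | 2 | 3 | 4

second differences of R give the permutation w = (1, 4, 2, 3).

|D(w)|=2, |Ess(w)|=1:

[(2, 3, 1)]


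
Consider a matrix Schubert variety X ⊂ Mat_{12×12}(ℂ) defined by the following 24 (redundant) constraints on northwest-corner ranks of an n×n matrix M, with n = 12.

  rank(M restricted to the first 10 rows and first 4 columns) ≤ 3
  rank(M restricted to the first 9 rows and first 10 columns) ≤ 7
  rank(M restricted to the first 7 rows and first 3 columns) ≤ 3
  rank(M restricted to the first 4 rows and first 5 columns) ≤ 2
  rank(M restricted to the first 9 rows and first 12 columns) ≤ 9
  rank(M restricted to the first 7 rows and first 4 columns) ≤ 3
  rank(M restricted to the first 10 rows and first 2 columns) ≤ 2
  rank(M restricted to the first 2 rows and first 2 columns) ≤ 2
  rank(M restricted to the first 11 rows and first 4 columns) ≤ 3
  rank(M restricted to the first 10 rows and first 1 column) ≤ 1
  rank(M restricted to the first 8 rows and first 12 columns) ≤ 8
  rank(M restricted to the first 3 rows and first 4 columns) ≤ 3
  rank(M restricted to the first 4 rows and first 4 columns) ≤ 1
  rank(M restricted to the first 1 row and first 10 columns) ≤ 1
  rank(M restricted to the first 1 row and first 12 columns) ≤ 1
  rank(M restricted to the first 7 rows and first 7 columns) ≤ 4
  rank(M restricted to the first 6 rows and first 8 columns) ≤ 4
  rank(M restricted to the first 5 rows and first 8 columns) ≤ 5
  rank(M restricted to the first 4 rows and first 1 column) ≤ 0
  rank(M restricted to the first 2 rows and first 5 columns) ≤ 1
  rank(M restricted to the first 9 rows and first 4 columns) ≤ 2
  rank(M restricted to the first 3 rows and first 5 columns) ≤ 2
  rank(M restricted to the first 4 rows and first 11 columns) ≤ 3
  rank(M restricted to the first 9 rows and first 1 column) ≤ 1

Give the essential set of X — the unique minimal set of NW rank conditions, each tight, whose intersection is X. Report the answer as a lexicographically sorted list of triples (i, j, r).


Rank table r_w(12×12) implied by the 24 constraints:

  R[1]: 0  1  1  1  1  1  1  1  1  1  1  1
  R[2]: 0  1  1  1  1  2  2  2  2  2  2  2
  R[3]: 0  1  1  1  2  3  3  3  3  3  3  3
  R[4]: 0  1  1  1  2  3  3  3  3  3  3  4
  R[5]: 1  2  2  2  3  4  4  4  4  4  4  5
  R[6]: 1  2  2  2  3  4  4  4  5  5  5  6
  R[7]: 1  2  2  2  3  4  4  5  6  6  6  7
  R[8]: 1  2  2  2  3  4  5  6  7  7  7  8
  R[9]: 1  2  2  2  3  4  5  6  7  7  8  9
  R[10]: 1  2  3  3  4  5  6  7  8  8  9  10
  R[11]: 1  2  3  3  4  5  6  7  8  9  10  11
  R[12]: 1  2  3  4  5  6  7  8  9  10  11  12

the unique w with this rank table is (2, 6, 5, 12, 1, 9, 8, 7, 11, 3, 10, 4).

D(w) has 29 cells with 9 SE-corners; essential set:

[(2, 5, 1), (4, 1, 0), (4, 4, 1), (4, 11, 3), (6, 8, 4), (7, 7, 4), (9, 4, 2), (9, 10, 7), (11, 4, 3)]


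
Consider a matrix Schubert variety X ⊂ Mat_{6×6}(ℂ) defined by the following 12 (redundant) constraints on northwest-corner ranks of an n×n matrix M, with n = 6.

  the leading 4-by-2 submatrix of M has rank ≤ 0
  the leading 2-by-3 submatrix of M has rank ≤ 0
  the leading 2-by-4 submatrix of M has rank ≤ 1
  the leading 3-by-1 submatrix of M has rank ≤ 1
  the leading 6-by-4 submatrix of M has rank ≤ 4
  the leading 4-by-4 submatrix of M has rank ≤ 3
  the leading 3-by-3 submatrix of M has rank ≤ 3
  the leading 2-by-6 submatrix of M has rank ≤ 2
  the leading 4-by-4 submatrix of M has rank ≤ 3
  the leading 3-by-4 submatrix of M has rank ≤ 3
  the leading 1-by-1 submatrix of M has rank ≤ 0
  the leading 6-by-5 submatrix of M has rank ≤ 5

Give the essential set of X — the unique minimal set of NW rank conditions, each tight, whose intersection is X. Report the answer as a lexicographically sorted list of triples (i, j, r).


Rank table r_w(6×6) implied by the 12 constraints:

  R[1]: 0 0 0 1 1 1
  R[2]: 0 0 0 1 2 2
  R[3]: 0 0 1 2 3 3
  R[4]: 0 0 1 2 3 4
  R[5]: 1 1 2 3 4 5
  R[6]: 1 2 3 4 5 6

second differences of R give the permutation w = (4, 5, 3, 6, 1, 2).

Rothe diagram D(w) (10 cells), 2 SE-corners (essential conditions):

[(2, 3, 0), (4, 2, 0)]


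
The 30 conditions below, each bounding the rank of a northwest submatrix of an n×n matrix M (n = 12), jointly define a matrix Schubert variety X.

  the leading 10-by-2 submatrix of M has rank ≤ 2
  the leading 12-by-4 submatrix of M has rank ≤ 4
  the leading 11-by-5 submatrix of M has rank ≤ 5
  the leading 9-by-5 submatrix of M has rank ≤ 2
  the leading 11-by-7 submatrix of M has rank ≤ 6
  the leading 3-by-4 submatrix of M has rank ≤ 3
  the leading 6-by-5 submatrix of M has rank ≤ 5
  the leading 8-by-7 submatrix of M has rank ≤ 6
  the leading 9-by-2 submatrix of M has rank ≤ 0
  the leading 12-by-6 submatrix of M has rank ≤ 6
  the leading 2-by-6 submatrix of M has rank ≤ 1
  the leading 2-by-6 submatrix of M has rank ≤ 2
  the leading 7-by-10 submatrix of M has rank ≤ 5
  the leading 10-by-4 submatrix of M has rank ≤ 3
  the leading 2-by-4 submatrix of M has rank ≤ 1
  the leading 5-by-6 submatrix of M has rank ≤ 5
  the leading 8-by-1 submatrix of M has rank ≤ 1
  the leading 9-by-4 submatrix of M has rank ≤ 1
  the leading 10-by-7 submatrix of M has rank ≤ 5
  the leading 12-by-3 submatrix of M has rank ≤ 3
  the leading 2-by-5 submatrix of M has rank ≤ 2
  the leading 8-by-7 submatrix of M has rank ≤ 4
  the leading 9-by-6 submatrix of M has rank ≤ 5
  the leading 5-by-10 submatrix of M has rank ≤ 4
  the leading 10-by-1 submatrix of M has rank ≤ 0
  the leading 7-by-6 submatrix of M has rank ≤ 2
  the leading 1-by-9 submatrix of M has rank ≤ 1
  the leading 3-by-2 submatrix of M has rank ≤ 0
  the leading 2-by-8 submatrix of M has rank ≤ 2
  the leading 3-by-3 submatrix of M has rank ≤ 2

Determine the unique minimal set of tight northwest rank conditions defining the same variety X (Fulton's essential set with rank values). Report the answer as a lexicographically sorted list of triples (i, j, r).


Reconstructing r_w from the 30 given conditions:

  R[1]: 0  0  1  1  1  1  1  1  1  1  1  1
  R[2]: 0  0  1  1  1  1  2  2  2  2  2  2
  R[3]: 0  0  1  1  2  2  3  3  3  3  3  3
  R[4]: 0  0  1  1  2  2  3  4  4  4  4  4
  R[5]: 0  0  1  1  2  2  3  4  4  4  5  5
  R[6]: 0  0  1  1  2  2  3  4  5  5  6  6
  R[7]: 0  0  1  1  2  2  3  4  5  5  6  7
  R[8]: 0  0  1  1  2  3  4  5  6  6  7  8
  R[9]: 0  0  1  1  2  3  4  5  6  7  8  9
  R[10]: 0  1  2  2  3  4  5  6  7  8  9  10
  R[11]: 1  2  3  3  4  5  6  7  8  9  10  11
  R[12]: 1  2  3  4  5  6  7  8  9  10  11  12

the unique w with this rank table is (3, 7, 5, 8, 11, 9, 12, 6, 10, 2, 1, 4).

Fulton essential set (7 of the 36 Rothe cells):

[(2, 6, 1), (5, 10, 4), (7, 6, 2), (7, 10, 5), (9, 2, 0), (9, 4, 1), (10, 1, 0)]


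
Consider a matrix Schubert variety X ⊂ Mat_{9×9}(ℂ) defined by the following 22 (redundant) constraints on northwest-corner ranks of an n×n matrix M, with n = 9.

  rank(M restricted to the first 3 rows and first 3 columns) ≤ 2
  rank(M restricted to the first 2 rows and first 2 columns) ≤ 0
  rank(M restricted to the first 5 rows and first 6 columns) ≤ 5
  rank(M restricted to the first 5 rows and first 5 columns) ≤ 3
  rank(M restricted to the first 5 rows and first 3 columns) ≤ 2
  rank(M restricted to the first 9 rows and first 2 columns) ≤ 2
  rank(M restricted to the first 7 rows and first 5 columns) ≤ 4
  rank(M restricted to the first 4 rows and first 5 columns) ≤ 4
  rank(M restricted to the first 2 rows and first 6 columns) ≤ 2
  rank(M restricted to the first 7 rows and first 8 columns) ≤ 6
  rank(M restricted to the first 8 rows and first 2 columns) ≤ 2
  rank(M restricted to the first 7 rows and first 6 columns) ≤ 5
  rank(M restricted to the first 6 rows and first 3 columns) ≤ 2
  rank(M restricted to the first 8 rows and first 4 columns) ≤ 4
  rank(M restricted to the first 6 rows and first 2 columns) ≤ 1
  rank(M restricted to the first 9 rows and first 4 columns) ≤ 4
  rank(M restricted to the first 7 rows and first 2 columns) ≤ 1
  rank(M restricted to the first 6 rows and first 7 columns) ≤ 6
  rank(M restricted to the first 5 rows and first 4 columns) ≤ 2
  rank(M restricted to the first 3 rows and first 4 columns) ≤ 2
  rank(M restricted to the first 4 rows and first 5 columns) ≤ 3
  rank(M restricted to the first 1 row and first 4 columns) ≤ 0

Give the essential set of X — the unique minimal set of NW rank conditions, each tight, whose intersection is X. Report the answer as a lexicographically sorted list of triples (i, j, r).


Recovering R(i,j) via the rank-extension bound from the 22 conditions:

  R[1]: 0 | 0 | 0 | 0 | 1 | 1 | 1 | 1 | 1
  R[2]: 0 | 0 | 1 | 1 | 2 | 2 | 2 | 2 | 2
  R[3]: 1 | 1 | 2 | 2 | 3 | 3 | 3 | 3 | 3
  R[4]: 1 | 1 | 2 | 2 | 3 | 4 | 4 | 4 | 4
  R[5]: 1 | 1 | 2 | 2 | 3 | 4 | 5 | 5 | 5
  R[6]: 1 | 1 | 2 | 3 | 4 | 5 | 6 | 6 | 6
  R[7]: 1 | 1 | 2 | 3 | 4 | 5 | 6 | 6 | 7
  R[8]: 1 | 2 | 3 | 4 | 5 | 6 | 7 | 7 | 8
  R[9]: 1 | 2 | 3 | 4 | 5 | 6 | 7 | 8 | 9

second differences of R give the permutation w = (5, 3, 1, 6, 7, 4, 9, 2, 8).

|D(w)|=13, |Ess(w)|=5:

[(1, 4, 0), (2, 2, 0), (5, 4, 2), (7, 2, 1), (7, 8, 6)]


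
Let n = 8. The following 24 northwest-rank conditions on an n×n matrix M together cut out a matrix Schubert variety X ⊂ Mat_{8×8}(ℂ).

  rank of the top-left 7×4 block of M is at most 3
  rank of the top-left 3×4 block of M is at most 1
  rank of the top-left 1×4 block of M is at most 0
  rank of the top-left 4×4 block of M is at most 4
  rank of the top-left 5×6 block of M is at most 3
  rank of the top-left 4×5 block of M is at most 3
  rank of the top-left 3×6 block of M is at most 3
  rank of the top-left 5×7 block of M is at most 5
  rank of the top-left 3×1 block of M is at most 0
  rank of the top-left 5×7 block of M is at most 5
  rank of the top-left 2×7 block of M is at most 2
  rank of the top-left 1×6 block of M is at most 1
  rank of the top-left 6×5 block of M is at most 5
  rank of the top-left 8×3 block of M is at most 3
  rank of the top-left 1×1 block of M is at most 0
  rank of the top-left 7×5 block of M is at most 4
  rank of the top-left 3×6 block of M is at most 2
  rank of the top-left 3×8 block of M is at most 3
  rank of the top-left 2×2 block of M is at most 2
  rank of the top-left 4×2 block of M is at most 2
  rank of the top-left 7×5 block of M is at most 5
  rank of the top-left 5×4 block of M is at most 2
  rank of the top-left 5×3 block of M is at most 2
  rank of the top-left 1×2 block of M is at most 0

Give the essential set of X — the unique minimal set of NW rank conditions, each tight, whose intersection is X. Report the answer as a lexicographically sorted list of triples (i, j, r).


Propagating the 24 rank bounds to every northwest block:

  row 1: 0  0  0  0  1  1  1  1
  row 2: 0  1  1  1  2  2  2  2
  row 3: 0  1  1  1  2  2  3  3
  row 4: 1  2  2  2  3  3  4  4
  row 5: 1  2  2  2  3  3  4  5
  row 6: 1  2  3  3  4  4  5  6
  row 7: 1  2  3  3  4  5  6  7
  row 8: 1  2  3  4  5  6  7  8

hence w(1..8) = (5, 2, 7, 1, 8, 3, 6, 4).

Rothe diagram D(w) (13 cells), 7 SE-corners (essential conditions):

[(1, 4, 0), (3, 1, 0), (3, 4, 1), (3, 6, 2), (5, 4, 2), (5, 6, 3), (7, 4, 3)]


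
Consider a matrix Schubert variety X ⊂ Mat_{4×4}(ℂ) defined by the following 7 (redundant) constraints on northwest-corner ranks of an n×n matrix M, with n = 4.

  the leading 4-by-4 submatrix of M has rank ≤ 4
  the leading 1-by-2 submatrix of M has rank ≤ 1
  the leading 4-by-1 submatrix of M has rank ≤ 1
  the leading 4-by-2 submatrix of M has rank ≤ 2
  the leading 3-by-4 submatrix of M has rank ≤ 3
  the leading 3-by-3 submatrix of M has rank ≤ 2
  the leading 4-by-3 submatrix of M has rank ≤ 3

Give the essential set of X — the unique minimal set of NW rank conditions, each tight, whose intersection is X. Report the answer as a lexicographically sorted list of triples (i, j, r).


The tightest implied rank at each (i,j), from the 7 conditions:

  R[1]: 1 1 1 1
  R[2]: 1 2 2 2
  R[3]: 1 2 2 3
  R[4]: 1 2 3 4

hence w(1..4) = (1, 2, 4, 3).

ℓ(w)=1; the 1 essential cell (i,j,r):

[(3, 3, 2)]


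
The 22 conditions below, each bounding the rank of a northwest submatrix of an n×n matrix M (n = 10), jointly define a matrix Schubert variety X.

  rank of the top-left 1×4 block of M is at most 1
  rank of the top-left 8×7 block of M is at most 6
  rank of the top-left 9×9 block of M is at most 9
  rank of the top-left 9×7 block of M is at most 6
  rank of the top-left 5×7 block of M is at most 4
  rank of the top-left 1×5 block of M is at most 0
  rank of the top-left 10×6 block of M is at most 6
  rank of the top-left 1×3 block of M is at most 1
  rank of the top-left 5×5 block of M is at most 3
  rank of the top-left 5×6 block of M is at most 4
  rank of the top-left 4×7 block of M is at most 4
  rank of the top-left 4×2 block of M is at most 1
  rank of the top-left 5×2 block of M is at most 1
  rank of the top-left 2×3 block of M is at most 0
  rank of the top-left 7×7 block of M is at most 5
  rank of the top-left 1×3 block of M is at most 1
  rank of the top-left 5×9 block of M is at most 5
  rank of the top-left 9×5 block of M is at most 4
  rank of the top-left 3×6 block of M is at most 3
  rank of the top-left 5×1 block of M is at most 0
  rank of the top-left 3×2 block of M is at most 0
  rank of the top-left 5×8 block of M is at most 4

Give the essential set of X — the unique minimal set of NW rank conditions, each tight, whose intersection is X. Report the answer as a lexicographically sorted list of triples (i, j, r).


Recovering R(i,j) via the rank-extension bound from the 22 conditions:

  0 0 0 0 0 1 1 1 1 1
  0 0 0 1 1 2 2 2 2 2
  0 0 1 2 2 3 3 3 3 3
  0 1 2 3 3 4 4 4 4 4
  0 1 2 3 3 4 4 4 5 5
  1 2 3 4 4 5 5 5 6 6
  1 2 3 4 4 5 5 6 7 7
  1 2 3 4 4 5 6 7 8 8
  1 2 3 4 4 5 6 7 8 9
  1 2 3 4 5 6 7 8 9 10

so w = (6, 4, 3, 2, 9, 1, 8, 7, 10, 5).

D(w) has 19 cells with 8 SE-corners; essential set:

[(1, 5, 0), (2, 3, 0), (3, 2, 0), (5, 1, 0), (5, 5, 3), (5, 8, 4), (7, 7, 5), (9, 5, 4)]


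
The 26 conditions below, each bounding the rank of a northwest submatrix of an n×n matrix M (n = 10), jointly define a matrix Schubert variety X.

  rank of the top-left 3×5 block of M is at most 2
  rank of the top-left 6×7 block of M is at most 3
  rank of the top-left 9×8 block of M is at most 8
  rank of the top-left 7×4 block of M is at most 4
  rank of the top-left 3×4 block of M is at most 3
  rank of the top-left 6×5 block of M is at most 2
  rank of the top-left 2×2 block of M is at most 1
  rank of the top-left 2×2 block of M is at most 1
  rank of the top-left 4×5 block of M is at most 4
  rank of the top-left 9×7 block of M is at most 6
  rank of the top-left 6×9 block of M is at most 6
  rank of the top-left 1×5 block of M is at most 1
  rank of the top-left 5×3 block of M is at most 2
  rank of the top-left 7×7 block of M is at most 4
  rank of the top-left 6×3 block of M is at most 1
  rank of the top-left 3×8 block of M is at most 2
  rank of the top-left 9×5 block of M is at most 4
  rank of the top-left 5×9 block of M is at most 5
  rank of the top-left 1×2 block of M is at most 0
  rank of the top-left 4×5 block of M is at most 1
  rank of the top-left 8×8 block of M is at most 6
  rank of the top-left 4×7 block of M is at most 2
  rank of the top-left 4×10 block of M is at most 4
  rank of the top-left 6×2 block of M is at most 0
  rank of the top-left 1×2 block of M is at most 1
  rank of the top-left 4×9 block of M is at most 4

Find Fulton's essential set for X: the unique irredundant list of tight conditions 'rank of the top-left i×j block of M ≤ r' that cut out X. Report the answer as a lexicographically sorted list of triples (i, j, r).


Computing R[i][j] = min implied NW-rank bound (n=10, 26 conditions):

  row 1: 0  0  1  1  1  1  1  1  1  1
  row 2: 0  0  1  1  1  2  2  2  2  2
  row 3: 0  0  1  1  1  2  2  2  3  3
  row 4: 0  0  1  1  1  2  2  3  4  4
  row 5: 0  0  1  2  2  3  3  4  5  5
  row 6: 0  0  1  2  2  3  3  4  5  6
  row 7: 1  1  2  3  3  4  4  5  6  7
  row 8: 1  2  3  4  4  5  5  6  7  8
  row 9: 1  2  3  4  4  5  6  7  8  9
  row 10: 1  2  3  4  5  6  7  8  9  10

second differences of R give the permutation w = (3, 6, 9, 8, 4, 10, 1, 2, 7, 5).

D(w) has 24 cells with 7 SE-corners; essential set:

[(3, 8, 2), (4, 5, 1), (4, 7, 2), (6, 2, 0), (6, 5, 2), (6, 7, 3), (9, 5, 4)]


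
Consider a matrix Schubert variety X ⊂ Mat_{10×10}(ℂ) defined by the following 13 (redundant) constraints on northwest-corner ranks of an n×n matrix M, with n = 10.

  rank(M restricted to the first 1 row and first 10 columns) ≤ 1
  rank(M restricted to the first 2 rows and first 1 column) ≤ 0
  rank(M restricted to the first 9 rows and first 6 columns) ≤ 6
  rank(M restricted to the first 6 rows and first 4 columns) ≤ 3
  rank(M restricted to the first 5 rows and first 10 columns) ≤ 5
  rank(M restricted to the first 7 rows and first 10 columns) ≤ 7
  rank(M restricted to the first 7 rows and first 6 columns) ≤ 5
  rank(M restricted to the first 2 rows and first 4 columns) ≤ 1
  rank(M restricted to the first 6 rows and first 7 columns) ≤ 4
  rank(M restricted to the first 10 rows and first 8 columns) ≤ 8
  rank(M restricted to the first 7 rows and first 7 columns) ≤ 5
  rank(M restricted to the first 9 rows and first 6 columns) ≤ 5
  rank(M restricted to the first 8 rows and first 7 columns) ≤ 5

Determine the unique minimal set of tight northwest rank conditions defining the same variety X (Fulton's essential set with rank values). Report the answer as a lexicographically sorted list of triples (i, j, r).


Propagating the 13 rank bounds to every northwest block:

  R[1]: 0 | 1 | 1 | 1 | 1 | 1 | 1 | 1 | 1 | 1
  R[2]: 0 | 1 | 1 | 1 | 2 | 2 | 2 | 2 | 2 | 2
  R[3]: 1 | 2 | 2 | 2 | 3 | 3 | 3 | 3 | 3 | 3
  R[4]: 1 | 2 | 3 | 3 | 4 | 4 | 4 | 4 | 4 | 4
  R[5]: 1 | 2 | 3 | 3 | 4 | 4 | 4 | 5 | 5 | 5
  R[6]: 1 | 2 | 3 | 3 | 4 | 4 | 4 | 5 | 6 | 6
  R[7]: 1 | 2 | 3 | 4 | 5 | 5 | 5 | 6 | 7 | 7
  R[8]: 1 | 2 | 3 | 4 | 5 | 5 | 5 | 6 | 7 | 8
  R[9]: 1 | 2 | 3 | 4 | 5 | 5 | 6 | 7 | 8 | 9
  R[10]: 1 | 2 | 3 | 4 | 5 | 6 | 7 | 8 | 9 | 10

hence w(1..10) = (2, 5, 1, 3, 8, 9, 4, 10, 7, 6).

|D(w)|=13, |Ess(w)|=6:

[(2, 1, 0), (2, 4, 1), (6, 4, 3), (6, 7, 4), (8, 7, 5), (9, 6, 5)]


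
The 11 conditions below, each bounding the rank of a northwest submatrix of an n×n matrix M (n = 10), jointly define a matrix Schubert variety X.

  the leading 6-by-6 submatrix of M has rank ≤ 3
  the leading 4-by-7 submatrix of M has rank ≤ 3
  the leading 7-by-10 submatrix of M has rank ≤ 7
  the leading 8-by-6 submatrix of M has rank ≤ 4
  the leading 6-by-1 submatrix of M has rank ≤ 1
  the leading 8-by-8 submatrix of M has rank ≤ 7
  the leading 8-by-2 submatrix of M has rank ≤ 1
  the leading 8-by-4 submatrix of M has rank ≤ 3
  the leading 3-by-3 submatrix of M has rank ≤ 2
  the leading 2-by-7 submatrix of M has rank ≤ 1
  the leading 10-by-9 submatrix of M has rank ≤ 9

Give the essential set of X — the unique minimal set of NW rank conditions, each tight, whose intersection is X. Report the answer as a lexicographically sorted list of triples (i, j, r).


Reconstructing r_w from the 11 given conditions:

  1  1  1  1  1  1  1  1  1  1
  1  1  1  1  1  1  1  2  2  2
  1  1  2  2  2  2  2  3  3  3
  1  1  2  3  3  3  3  4  4  4
  1  1  2  3  3  3  4  5  5  5
  1  1  2  3  3  3  4  5  6  6
  1  1  2  3  4  4  5  6  7  7
  1  1  2  3  4  4  5  6  7  8
  1  2  3  4  5  5  6  7  8  9
  1  2  3  4  5  6  7  8  9  10

hence w(1..10) = (1, 8, 3, 4, 7, 9, 5, 10, 2, 6).

D(w) has 17 cells with 4 SE-corners; essential set:

[(2, 7, 1), (6, 6, 3), (8, 2, 1), (8, 6, 4)]


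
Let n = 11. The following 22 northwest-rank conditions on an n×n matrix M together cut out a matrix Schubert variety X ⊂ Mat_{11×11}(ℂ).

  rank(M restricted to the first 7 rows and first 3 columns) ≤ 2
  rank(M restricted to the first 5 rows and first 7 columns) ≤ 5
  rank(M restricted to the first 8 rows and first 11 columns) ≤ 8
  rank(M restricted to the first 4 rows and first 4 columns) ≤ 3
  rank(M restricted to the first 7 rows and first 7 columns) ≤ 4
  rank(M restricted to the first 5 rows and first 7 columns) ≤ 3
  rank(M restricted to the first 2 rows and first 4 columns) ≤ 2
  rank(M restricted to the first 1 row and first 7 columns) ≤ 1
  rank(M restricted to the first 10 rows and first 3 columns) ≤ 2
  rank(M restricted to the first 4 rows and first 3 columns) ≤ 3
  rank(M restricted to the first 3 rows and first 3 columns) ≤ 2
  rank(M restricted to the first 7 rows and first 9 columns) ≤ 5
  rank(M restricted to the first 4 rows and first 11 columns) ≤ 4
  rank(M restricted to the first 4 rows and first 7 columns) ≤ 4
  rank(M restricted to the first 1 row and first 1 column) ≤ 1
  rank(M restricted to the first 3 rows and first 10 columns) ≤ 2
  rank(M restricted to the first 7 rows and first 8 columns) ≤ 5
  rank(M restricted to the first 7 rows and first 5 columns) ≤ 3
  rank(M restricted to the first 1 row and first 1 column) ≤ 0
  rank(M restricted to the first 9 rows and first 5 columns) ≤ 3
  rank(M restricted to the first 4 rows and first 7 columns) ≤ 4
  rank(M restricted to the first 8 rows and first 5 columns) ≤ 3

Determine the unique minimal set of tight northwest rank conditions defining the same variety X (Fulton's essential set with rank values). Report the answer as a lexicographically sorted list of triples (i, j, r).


The tightest implied rank at each (i,j), from the 22 conditions:

  i=1: 0 | 1 | 1 | 1 | 1 | 1 | 1 | 1 | 1 | 1 | 1
  i=2: 1 | 2 | 2 | 2 | 2 | 2 | 2 | 2 | 2 | 2 | 2
  i=3: 1 | 2 | 2 | 2 | 2 | 2 | 2 | 2 | 2 | 2 | 3
  i=4: 1 | 2 | 2 | 3 | 3 | 3 | 3 | 3 | 3 | 3 | 4
  i=5: 1 | 2 | 2 | 3 | 3 | 3 | 3 | 4 | 4 | 4 | 5
  i=6: 1 | 2 | 2 | 3 | 3 | 4 | 4 | 5 | 5 | 5 | 6
  i=7: 1 | 2 | 2 | 3 | 3 | 4 | 4 | 5 | 5 | 6 | 7
  i=8: 1 | 2 | 2 | 3 | 3 | 4 | 5 | 6 | 6 | 7 | 8
  i=9: 1 | 2 | 2 | 3 | 3 | 4 | 5 | 6 | 7 | 8 | 9
  i=10: 1 | 2 | 2 | 3 | 4 | 5 | 6 | 7 | 8 | 9 | 10
  i=11: 1 | 2 | 3 | 4 | 5 | 6 | 7 | 8 | 9 | 10 | 11

giving w = (2, 1, 11, 4, 8, 6, 10, 7, 9, 5, 3) via Δ²R.

Fulton essential set (7 of the 25 Rothe cells):

[(1, 1, 0), (3, 10, 2), (5, 7, 3), (7, 7, 4), (7, 9, 5), (9, 5, 3), (10, 3, 2)]


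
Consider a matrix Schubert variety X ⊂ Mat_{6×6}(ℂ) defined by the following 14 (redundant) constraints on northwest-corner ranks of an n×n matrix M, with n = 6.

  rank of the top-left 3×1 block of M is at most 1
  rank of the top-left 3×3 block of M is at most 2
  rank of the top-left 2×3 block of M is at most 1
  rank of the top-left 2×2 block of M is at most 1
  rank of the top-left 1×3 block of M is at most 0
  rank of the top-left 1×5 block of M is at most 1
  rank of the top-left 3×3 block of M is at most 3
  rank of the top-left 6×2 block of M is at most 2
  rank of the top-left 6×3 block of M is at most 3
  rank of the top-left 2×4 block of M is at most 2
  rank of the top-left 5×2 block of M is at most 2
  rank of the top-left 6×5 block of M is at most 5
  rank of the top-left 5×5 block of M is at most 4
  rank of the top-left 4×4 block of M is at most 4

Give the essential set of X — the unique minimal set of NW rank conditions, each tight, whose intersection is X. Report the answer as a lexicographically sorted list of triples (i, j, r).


Rank table r_w(6×6) implied by the 14 constraints:

  0 0 0 1 1 1
  1 1 1 2 2 2
  1 2 2 3 3 3
  1 2 3 4 4 4
  1 2 3 4 4 5
  1 2 3 4 5 6

the unique w with this rank table is (4, 1, 2, 3, 6, 5).

Rothe diagram D(w) (4 cells), 2 SE-corners (essential conditions):

[(1, 3, 0), (5, 5, 4)]


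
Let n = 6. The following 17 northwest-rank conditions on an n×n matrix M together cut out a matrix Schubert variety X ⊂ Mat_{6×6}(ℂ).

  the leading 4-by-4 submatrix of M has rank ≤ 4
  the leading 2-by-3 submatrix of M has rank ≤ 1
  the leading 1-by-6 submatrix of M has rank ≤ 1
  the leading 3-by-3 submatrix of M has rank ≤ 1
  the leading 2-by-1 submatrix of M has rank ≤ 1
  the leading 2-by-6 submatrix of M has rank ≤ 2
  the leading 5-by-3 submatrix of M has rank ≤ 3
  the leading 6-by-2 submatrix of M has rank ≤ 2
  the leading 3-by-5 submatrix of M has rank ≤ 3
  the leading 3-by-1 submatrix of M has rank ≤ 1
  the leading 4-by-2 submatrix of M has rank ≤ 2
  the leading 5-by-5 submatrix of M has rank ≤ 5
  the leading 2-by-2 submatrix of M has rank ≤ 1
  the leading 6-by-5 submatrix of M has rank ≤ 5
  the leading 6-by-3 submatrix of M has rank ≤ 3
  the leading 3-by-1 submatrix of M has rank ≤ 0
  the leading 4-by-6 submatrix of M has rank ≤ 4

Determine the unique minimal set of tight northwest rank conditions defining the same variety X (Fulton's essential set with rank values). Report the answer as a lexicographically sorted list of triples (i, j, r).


Computing R[i][j] = min implied NW-rank bound (n=6, 17 conditions):

  i=1: 0, 1, 1, 1, 1, 1
  i=2: 0, 1, 1, 2, 2, 2
  i=3: 0, 1, 1, 2, 3, 3
  i=4: 1, 2, 2, 3, 4, 4
  i=5: 1, 2, 3, 4, 5, 5
  i=6: 1, 2, 3, 4, 5, 6

giving w = (2, 4, 5, 1, 3, 6) via Δ²R.

Fulton essential set (2 of the 5 Rothe cells):

[(3, 1, 0), (3, 3, 1)]


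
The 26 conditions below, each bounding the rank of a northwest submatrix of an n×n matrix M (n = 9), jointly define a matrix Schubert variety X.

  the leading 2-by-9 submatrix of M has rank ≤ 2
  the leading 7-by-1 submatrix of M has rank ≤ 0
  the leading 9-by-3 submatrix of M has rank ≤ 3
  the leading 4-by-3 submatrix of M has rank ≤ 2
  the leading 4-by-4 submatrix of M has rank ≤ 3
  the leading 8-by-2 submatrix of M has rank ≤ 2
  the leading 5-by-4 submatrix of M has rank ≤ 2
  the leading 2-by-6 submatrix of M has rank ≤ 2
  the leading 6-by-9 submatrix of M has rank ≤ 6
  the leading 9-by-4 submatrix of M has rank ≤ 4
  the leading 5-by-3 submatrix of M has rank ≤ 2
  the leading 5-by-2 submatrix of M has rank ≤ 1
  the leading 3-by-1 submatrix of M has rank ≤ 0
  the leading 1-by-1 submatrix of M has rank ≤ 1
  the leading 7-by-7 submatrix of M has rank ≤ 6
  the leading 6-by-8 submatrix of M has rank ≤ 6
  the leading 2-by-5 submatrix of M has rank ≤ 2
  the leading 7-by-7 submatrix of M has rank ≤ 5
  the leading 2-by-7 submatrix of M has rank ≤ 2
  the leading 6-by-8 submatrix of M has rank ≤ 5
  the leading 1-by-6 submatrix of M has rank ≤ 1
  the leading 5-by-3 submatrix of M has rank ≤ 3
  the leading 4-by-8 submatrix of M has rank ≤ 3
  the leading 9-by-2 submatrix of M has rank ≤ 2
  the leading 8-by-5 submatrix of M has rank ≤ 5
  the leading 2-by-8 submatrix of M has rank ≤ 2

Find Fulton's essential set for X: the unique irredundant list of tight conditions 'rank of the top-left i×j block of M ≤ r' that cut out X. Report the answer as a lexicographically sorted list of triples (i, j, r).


Propagating the 26 rank bounds to every northwest block:

  row 1: 0  1  1  1  1  1  1  1  1
  row 2: 0  1  2  2  2  2  2  2  2
  row 3: 0  1  2  2  3  3  3  3  3
  row 4: 0  1  2  2  3  3  3  3  4
  row 5: 0  1  2  2  3  4  4  4  5
  row 6: 0  1  2  3  4  5  5  5  6
  row 7: 0  1  2  3  4  5  5  6  7
  row 8: 1  2  3  4  5  6  6  7  8
  row 9: 1  2  3  4  5  6  7  8  9

giving w = (2, 3, 5, 9, 6, 4, 8, 1, 7) via Δ²R.

ℓ(w)=14; the 4 essential cells (i,j,r):

[(4, 8, 3), (5, 4, 2), (7, 1, 0), (7, 7, 5)]


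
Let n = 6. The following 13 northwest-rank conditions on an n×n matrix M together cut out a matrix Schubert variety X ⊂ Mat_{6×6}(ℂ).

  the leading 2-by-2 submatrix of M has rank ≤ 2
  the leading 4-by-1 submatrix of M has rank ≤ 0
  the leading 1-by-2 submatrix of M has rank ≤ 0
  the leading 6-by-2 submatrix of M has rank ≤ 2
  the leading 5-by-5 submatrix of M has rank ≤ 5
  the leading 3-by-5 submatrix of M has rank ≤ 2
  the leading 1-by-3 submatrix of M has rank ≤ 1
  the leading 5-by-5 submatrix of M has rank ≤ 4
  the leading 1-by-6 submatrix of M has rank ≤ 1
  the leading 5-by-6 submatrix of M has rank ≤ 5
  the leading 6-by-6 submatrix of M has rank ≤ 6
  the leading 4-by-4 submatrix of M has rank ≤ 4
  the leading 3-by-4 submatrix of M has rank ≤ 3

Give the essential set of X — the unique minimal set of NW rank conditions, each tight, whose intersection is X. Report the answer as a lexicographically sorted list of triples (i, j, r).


Rank table r_w(6×6) implied by the 13 constraints:

  row 1: 0, 0, 1, 1, 1, 1
  row 2: 0, 1, 2, 2, 2, 2
  row 3: 0, 1, 2, 2, 2, 3
  row 4: 0, 1, 2, 3, 3, 4
  row 5: 1, 2, 3, 4, 4, 5
  row 6: 1, 2, 3, 4, 5, 6

reading off 1-entries of Δ²R: w = (3, 2, 6, 4, 1, 5).

3 SE-corners of the 7-cell Rothe diagram give Ess(w):

[(1, 2, 0), (3, 5, 2), (4, 1, 0)]


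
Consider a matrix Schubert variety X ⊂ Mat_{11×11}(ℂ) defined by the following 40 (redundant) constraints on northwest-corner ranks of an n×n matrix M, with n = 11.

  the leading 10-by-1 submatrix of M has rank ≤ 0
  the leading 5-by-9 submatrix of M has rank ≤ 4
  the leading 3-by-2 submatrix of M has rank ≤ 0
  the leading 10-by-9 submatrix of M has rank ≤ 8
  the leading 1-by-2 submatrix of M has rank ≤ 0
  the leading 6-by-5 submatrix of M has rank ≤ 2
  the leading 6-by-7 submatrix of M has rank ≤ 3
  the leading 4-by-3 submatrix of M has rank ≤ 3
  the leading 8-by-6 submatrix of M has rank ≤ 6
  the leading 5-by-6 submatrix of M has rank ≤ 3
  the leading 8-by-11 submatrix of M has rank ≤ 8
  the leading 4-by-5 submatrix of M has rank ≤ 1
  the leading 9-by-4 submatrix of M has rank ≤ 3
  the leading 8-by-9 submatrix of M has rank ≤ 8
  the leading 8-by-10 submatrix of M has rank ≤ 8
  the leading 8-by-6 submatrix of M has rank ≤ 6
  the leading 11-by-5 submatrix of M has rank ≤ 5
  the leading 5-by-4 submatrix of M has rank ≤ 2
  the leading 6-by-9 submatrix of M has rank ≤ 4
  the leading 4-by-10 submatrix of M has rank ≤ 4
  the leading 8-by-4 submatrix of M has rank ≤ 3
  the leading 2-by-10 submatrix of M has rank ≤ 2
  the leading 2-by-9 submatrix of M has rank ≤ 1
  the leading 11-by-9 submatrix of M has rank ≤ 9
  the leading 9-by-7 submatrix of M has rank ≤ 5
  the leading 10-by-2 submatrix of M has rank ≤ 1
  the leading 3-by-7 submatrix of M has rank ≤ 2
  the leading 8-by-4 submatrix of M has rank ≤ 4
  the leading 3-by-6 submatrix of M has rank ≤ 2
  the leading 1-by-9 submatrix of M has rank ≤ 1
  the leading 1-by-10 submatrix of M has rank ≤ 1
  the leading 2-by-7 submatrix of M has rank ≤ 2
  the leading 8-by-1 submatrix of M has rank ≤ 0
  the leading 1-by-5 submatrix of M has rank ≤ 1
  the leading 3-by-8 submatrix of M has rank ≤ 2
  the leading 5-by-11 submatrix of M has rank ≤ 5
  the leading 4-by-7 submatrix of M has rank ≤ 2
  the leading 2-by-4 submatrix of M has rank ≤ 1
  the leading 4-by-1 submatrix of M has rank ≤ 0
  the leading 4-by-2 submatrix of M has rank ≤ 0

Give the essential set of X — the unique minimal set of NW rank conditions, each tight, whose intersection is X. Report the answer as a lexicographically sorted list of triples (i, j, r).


Computing R[i][j] = min implied NW-rank bound (n=11, 40 conditions):

  R[1]: 0, 0, 1, 1, 1, 1, 1, 1, 1, 1, 1
  R[2]: 0, 0, 1, 1, 1, 1, 1, 1, 1, 2, 2
  R[3]: 0, 0, 1, 1, 1, 2, 2, 2, 2, 3, 3
  R[4]: 0, 0, 1, 1, 1, 2, 2, 3, 3, 4, 4
  R[5]: 0, 1, 2, 2, 2, 3, 3, 4, 4, 5, 5
  R[6]: 0, 1, 2, 2, 2, 3, 3, 4, 4, 5, 6
  R[7]: 0, 1, 2, 3, 3, 4, 4, 5, 5, 6, 7
  R[8]: 0, 1, 2, 3, 4, 5, 5, 6, 6, 7, 8
  R[9]: 0, 1, 2, 3, 4, 5, 5, 6, 7, 8, 9
  R[10]: 0, 1, 2, 3, 4, 5, 6, 7, 8, 9, 10
  R[11]: 1, 2, 3, 4, 5, 6, 7, 8, 9, 10, 11

reading off 1-entries of Δ²R: w = (3, 10, 6, 8, 2, 11, 4, 5, 9, 7, 1).

D(w) has 30 cells with 9 SE-corners; essential set:

[(2, 9, 1), (4, 2, 0), (4, 5, 1), (4, 7, 2), (6, 5, 2), (6, 7, 3), (6, 9, 4), (9, 7, 5), (10, 1, 0)]
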